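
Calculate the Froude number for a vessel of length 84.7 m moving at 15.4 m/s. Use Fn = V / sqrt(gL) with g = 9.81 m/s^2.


Formula: Fn = V / sqrt(g * L)
Step 1 — g * L = 9.81 * 84.7 = 830.907
Step 2 — sqrt(g * L) = sqrt(830.907) = 28.825457
Step 3 — Fn = 15.4 / 28.825457 ≈ 0.53425 (5 s.f.)

0.53425


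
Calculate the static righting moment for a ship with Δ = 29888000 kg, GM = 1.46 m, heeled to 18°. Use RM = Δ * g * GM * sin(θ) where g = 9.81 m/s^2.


Formula: GZ = GM * sin(theta); RM = disp * g * GZ
Step 1 — GZ = 1.46 * sin(18°) = 1.46 * 0.309017 = 0.451165 m
Step 2 — RM = 29888000 * 9.81 * 0.451165 ≈ 132280000 N·m (5 s.f.)

132280000 N·m


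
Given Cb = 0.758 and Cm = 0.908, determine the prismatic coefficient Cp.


Formula: Cp = Cb / Cm
Substituting: Cp = 0.758 / 0.908
Result: Cp ≈ 0.83480 (5 s.f.)

0.83480


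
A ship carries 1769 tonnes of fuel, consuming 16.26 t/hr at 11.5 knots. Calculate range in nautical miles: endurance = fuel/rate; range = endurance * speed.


Formula: endurance = fuel / rate; range = endurance * speed
Step 1 — endurance = 1769 / 16.26 = 108.7946 hours
Step 2 — range = 108.7946 * 11.5 ≈ 1251.1 nautical miles (5 s.f.)

1251.1 NM


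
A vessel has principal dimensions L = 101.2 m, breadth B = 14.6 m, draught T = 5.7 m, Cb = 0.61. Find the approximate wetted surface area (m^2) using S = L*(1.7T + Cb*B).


Formula: S = 1.7*L*T + V/T with V = Cb*L*B*T, i.e. S = L * (1.7*T + Cb*B)
Step 1 — 1.7*T = 1.7 * 5.7 = 9.69 m
Step 2 — Cb*B = 0.61 * 14.6 = 8.906 m
Step 3 — 1.7*T + Cb*B = 9.69 + 8.906 = 18.596 m
Step 4 — S = 101.2 * 18.596 ≈ 1881.9 m^2 (5 s.f.)

1881.9 m^2


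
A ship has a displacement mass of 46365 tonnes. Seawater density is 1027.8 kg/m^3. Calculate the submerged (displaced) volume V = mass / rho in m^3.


Formula: V = mass / rho
Step 1 — convert tonnes to kg: 46365 t * 1000 = 46365000 kg
Step 2 — V = 46365000 / 1027.8 ≈ 45111 m^3 (5 s.f.)

45111 m^3


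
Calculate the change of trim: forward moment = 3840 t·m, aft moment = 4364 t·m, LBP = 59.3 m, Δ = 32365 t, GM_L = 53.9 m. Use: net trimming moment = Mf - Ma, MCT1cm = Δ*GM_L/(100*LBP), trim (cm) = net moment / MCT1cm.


Formula: net trimming moment = Mf - Ma; MCT1cm = Δ*GM_L/(100*LBP); trim = net moment / MCT1cm
Step 1 — net trimming moment = 3840 - 4364 = -524 t·m
Step 2 — MCT1cm = 32365 * 53.9 / (100 * 59.3) = 294.1777 t·m/cm
Step 3 — trim = -524 / 294.1777 ≈ -1.7812 cm (5 s.f.)

-1.7812 cm


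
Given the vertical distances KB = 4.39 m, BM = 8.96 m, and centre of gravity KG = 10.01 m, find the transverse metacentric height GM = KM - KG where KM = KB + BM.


Formula: GM = KB + BM - KG
Step 1 — KM = KB + BM = 4.39 + 8.96 = 13.35 m
Step 2 — GM = KM - KG = 13.35 - 10.01 = 3.34 m

3.34 m


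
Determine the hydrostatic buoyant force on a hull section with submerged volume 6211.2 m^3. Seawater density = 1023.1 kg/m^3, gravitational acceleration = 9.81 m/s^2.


Formula: Fb = rho * g * V
Substituting: Fb = 1023.1 * 9.81 * 6211.2
Intermediate: 1023.1 * 9.81 = 10036.611
Result: Fb = 10036.611 * 6211.2 ≈ 62339000 N (5 s.f.)

62339000 N


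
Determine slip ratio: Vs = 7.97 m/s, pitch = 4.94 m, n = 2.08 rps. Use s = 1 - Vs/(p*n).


Formula: s = 1 - Vs / (p * n)
Step 1 — p * n = 4.94 * 2.08 = 10.2752
Step 2 — Vs / (p*n) = 7.97 / 10.2752 = 0.775654 (6 d.p.)
Step 3 — s = 1 - 0.775654 = 0.224346

0.224346


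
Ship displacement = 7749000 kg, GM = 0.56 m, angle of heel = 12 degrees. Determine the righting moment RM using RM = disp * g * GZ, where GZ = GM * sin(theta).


Formula: GZ = GM * sin(theta); RM = disp * g * GZ
Step 1 — GZ = 0.56 * sin(12°) = 0.56 * 0.207912 = 0.116431 m
Step 2 — RM = 7749000 * 9.81 * 0.116431 ≈ 8850800 N·m (5 s.f.)

8850800 N·m


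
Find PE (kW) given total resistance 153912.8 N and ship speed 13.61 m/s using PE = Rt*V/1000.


Formula: PE = Rt * V / 1000 (kW)
Step 1 — PE (W) = 153912.8 * 13.61 = 2094753.208 W
Step 2 — PE (kW) = 2094753.208 / 1000 ≈ 2094.8 kW (5 s.f.)

2094.8 kW


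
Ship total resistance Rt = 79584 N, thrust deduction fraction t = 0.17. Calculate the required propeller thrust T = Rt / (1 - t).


Formula: T = Rt / (1 - t)
Step 1 — (1 - t) = 1 - 0.17 = 0.83
Step 2 — T = 79584 / 0.83 ≈ 95884 N (5 s.f.)

95884 N


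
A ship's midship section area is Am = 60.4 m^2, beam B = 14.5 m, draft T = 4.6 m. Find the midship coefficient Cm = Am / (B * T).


Formula: Cm = Am / (B * T)
Step 1 — B * T = 14.5 * 4.6 = 66.7 m^2
Step 2 — Cm = 60.4 / 66.7 ≈ 0.90555 (5 s.f.)

0.90555


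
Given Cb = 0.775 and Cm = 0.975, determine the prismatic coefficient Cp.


Formula: Cp = Cb / Cm
Substituting: Cp = 0.775 / 0.975
Result: Cp ≈ 0.79487 (5 s.f.)

0.79487


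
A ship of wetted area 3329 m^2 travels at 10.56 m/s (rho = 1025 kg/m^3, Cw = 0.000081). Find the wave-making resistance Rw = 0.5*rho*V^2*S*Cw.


Formula: Rw = 0.5 * rho * V^2 * S * Cw
Step 1 — V^2 = 10.56^2 = 111.5136
Step 2 — 0.5 * rho * V^2 = 0.5 * 1025 * 111.5136 = 57150.72
Step 3 — Rw = 57150.72 * 3329 * 0.000081 ≈ 15411 N (5 s.f.)

15411 N


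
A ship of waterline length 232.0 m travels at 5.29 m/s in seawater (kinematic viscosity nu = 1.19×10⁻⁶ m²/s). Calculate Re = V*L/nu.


Formula: Re = V * L / nu
Step 1 — V * L = 5.29 * 232.0 = 1227.28 m^2/s
Step 2 — Re = 1227.28 / 1.19e-6 = 1.03e+09

1.03e+09


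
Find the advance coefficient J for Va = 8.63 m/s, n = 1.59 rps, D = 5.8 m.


Formula: J = Va / (n * D)
Step 1 — n * D = 1.59 * 5.8 = 9.222
Step 2 — J = 8.63 / 9.222 ≈ 0.93581 (5 s.f.)

0.93581


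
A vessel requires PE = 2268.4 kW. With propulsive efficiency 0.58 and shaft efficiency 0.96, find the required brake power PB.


Formula: PB = PE / (eta_D * eta_S)
Step 1 — combined efficiency = eta_D * eta_S = 0.58 * 0.96 = 0.5568
Step 2 — PB = 2268.4 / 0.5568 ≈ 4074.0 kW (5 s.f.)

4074.0 kW


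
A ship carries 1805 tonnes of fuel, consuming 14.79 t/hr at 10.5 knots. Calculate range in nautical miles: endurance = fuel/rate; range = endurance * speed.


Formula: endurance = fuel / rate; range = endurance * speed
Step 1 — endurance = 1805 / 14.79 = 122.0419 hours
Step 2 — range = 122.0419 * 10.5 ≈ 1281.4 nautical miles (5 s.f.)

1281.4 NM


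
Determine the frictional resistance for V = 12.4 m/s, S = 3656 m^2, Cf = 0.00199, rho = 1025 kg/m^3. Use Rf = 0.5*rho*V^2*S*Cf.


Formula: Rf = 0.5 * rho * V^2 * S * Cf
Step 1 — V^2 = 12.4^2 = 153.76
Step 2 — 0.5 * rho * V^2 = 0.5 * 1025 * 153.76 = 78802.0
Step 3 — Rf = 78802.0 * 3656 * 0.00199 ≈ 573320 N (5 s.f.)

573320 N


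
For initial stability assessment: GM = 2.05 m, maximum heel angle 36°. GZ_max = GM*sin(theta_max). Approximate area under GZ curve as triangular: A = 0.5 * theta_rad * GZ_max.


Formula: GZ_max = GM * sin(theta); Area = 0.5 * theta_rad * GZ_max
Step 1 — GZ_max = 2.05 * sin(36°) = 2.05 * 0.587785 = 1.204959 m
Step 2 — theta_rad = 36 * pi/180 = 0.628319 rad
Step 3 — Area = 0.5 * 0.628319 * 1.204959 ≈ 0.37855 m·rad (5 s.f.)

0.37855 m·rad


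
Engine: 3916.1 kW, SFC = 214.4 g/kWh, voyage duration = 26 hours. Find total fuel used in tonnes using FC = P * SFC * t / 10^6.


Formula: FC (tonnes) = P * SFC * t / 1,000,000
Step 1 — P * SFC * t = 3916.1 * 214.4 * 26 = 21829907.84 g
Step 2 — FC (tonnes) = 21829907.84 / 1,000,000 ≈ 21.830 tonnes (5 s.f.)

21.830 tonnes


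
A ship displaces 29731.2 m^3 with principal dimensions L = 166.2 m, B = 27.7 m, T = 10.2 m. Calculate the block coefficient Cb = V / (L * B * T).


Formula: Cb = V / (L * B * T)
Step 1 — L * B * T = 166.2 * 27.7 * 10.2 = 46958.148 m^3
Step 2 — Cb = 29731.2 / 46958.148 ≈ 0.63314 (5 s.f.)

0.63314


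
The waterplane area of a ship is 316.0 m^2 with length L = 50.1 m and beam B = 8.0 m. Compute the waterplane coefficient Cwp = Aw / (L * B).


Formula: Cwp = Aw / (L * B)
Step 1 — L * B = 50.1 * 8.0 = 400.8 m^2
Step 2 — Cwp = 316.0 / 400.8 ≈ 0.78842 (5 s.f.)

0.78842


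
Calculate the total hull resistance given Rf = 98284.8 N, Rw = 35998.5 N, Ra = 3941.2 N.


Formula: Rt = Rf + Rw + Ra
Substituting: Rt = 98284.8 + 35998.5 + 3941.2
Result: Rt = 138224.5 N

138224.5 N


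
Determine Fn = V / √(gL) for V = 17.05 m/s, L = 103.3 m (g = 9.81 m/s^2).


Formula: Fn = V / sqrt(g * L)
Step 1 — g * L = 9.81 * 103.3 = 1013.373
Step 2 — sqrt(g * L) = sqrt(1013.373) = 31.83352
Step 3 — Fn = 17.05 / 31.83352 ≈ 0.53560 (5 s.f.)

0.53560


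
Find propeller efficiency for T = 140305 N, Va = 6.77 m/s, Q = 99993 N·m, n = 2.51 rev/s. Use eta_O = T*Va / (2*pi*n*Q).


Formula: eta = T * Va / (2 * pi * n * Q)
Step 1 — numerator = T * Va = 140305 * 6.77 = 949864.85
Step 2 — 2 * pi * n = 2 * pi * 2.51 = 15.770795
Step 3 — denominator = 15.770795 * 99993 = 1576969.1
Step 4 — eta = 949864.85 / 1576969.1 ≈ 0.60234 (5 s.f.)

0.60234


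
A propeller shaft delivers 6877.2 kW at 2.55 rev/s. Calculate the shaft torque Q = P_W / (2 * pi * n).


Formula: Q = P_W / (2 * pi * n)
Step 1 — P_W = 6877.2 kW * 1000 = 6877200.0 W
Step 2 — 2 * pi * n = 2 * pi * 2.55 = 16.022123
Step 3 — Q = 6877200.0 / 16.022123 ≈ 429230 N·m (5 s.f.)

429230 N·m


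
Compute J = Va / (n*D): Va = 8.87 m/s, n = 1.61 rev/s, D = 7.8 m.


Formula: J = Va / (n * D)
Step 1 — n * D = 1.61 * 7.8 = 12.558
Step 2 — J = 8.87 / 12.558 ≈ 0.70632 (5 s.f.)

0.70632


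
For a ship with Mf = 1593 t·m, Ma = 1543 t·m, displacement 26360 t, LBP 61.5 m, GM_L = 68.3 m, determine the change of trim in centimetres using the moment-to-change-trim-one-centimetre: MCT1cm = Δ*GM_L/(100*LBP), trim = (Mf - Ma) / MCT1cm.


Formula: net trimming moment = Mf - Ma; MCT1cm = Δ*GM_L/(100*LBP); trim = net moment / MCT1cm
Step 1 — net trimming moment = 1593 - 1543 = 50 t·m
Step 2 — MCT1cm = 26360 * 68.3 / (100 * 61.5) = 292.746 t·m/cm
Step 3 — trim = 50 / 292.746 ≈ 0.17080 cm (5 s.f.)

0.17080 cm


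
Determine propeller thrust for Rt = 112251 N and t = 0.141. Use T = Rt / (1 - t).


Formula: T = Rt / (1 - t)
Step 1 — (1 - t) = 1 - 0.141 = 0.859
Step 2 — T = 112251 / 0.859 ≈ 130680 N (5 s.f.)

130680 N


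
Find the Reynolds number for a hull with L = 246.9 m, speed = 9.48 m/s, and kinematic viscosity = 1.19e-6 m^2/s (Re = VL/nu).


Formula: Re = V * L / nu
Step 1 — V * L = 9.48 * 246.9 = 2340.612 m^2/s
Step 2 — Re = 2340.612 / 1.19e-6 = 1.97e+09

1.97e+09


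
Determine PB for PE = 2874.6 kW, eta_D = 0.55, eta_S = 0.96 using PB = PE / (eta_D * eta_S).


Formula: PB = PE / (eta_D * eta_S)
Step 1 — combined efficiency = eta_D * eta_S = 0.55 * 0.96 = 0.528
Step 2 — PB = 2874.6 / 0.528 ≈ 5444.3 kW (5 s.f.)

5444.3 kW


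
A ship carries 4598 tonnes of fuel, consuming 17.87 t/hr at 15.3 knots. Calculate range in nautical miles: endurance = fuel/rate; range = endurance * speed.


Formula: endurance = fuel / rate; range = endurance * speed
Step 1 — endurance = 4598 / 17.87 = 257.3027 hours
Step 2 — range = 257.3027 * 15.3 ≈ 3936.7 nautical miles (5 s.f.)

3936.7 NM


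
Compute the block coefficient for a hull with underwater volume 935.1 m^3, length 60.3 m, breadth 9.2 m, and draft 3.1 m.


Formula: Cb = V / (L * B * T)
Step 1 — L * B * T = 60.3 * 9.2 * 3.1 = 1719.756 m^3
Step 2 — Cb = 935.1 / 1719.756 ≈ 0.54374 (5 s.f.)

0.54374


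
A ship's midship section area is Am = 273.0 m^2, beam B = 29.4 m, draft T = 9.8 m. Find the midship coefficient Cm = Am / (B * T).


Formula: Cm = Am / (B * T)
Step 1 — B * T = 29.4 * 9.8 = 288.12 m^2
Step 2 — Cm = 273.0 / 288.12 ≈ 0.94752 (5 s.f.)

0.94752


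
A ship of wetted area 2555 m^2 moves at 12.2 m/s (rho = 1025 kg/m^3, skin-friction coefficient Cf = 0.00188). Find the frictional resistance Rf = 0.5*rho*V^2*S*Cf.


Formula: Rf = 0.5 * rho * V^2 * S * Cf
Step 1 — V^2 = 12.2^2 = 148.84
Step 2 — 0.5 * rho * V^2 = 0.5 * 1025 * 148.84 = 76280.5
Step 3 — Rf = 76280.5 * 2555 * 0.00188 ≈ 366410 N (5 s.f.)

366410 N


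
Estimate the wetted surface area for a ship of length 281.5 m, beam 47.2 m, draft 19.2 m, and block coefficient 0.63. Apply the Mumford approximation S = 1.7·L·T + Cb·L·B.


Formula: S = 1.7*L*T + V/T with V = Cb*L*B*T, i.e. S = L * (1.7*T + Cb*B)
Step 1 — 1.7*T = 1.7 * 19.2 = 32.64 m
Step 2 — Cb*B = 0.63 * 47.2 = 29.736 m
Step 3 — 1.7*T + Cb*B = 32.64 + 29.736 = 62.376 m
Step 4 — S = 281.5 * 62.376 ≈ 17559 m^2 (5 s.f.)

17559 m^2


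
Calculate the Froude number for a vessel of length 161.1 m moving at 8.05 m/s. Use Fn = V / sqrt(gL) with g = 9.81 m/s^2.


Formula: Fn = V / sqrt(g * L)
Step 1 — g * L = 9.81 * 161.1 = 1580.391
Step 2 — sqrt(g * L) = sqrt(1580.391) = 39.754132
Step 3 — Fn = 8.05 / 39.754132 ≈ 0.20249 (5 s.f.)

0.20249


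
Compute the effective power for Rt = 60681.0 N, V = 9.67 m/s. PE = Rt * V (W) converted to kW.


Formula: PE = Rt * V / 1000 (kW)
Step 1 — PE (W) = 60681.0 * 9.67 = 586785.27 W
Step 2 — PE (kW) = 586785.27 / 1000 ≈ 586.79 kW (5 s.f.)

586.79 kW


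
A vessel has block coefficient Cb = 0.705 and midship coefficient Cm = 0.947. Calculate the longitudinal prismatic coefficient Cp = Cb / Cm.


Formula: Cp = Cb / Cm
Substituting: Cp = 0.705 / 0.947
Result: Cp ≈ 0.74446 (5 s.f.)

0.74446


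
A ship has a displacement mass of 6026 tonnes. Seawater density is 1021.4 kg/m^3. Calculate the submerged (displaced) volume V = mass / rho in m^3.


Formula: V = mass / rho
Step 1 — convert tonnes to kg: 6026 t * 1000 = 6026000 kg
Step 2 — V = 6026000 / 1021.4 ≈ 5899.7 m^3 (5 s.f.)

5899.7 m^3


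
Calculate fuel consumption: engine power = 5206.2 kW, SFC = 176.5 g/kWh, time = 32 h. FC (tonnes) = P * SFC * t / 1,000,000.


Formula: FC (tonnes) = P * SFC * t / 1,000,000
Step 1 — P * SFC * t = 5206.2 * 176.5 * 32 = 29404617.6 g
Step 2 — FC (tonnes) = 29404617.6 / 1,000,000 ≈ 29.405 tonnes (5 s.f.)

29.405 tonnes


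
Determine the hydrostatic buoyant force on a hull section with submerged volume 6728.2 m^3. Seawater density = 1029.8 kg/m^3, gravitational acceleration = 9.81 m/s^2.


Formula: Fb = rho * g * V
Substituting: Fb = 1029.8 * 9.81 * 6728.2
Intermediate: 1029.8 * 9.81 = 10102.338
Result: Fb = 10102.338 * 6728.2 ≈ 67971000 N (5 s.f.)

67971000 N


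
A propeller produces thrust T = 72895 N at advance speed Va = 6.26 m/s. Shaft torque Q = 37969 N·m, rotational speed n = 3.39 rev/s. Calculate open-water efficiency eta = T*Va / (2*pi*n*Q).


Formula: eta = T * Va / (2 * pi * n * Q)
Step 1 — numerator = T * Va = 72895 * 6.26 = 456322.7
Step 2 — 2 * pi * n = 2 * pi * 3.39 = 21.299998
Step 3 — denominator = 21.299998 * 37969 = 808739.62
Step 4 — eta = 456322.7 / 808739.62 ≈ 0.56424 (5 s.f.)

0.56424


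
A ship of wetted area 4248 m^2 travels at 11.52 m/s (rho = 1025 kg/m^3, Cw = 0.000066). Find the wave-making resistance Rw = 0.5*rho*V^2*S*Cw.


Formula: Rw = 0.5 * rho * V^2 * S * Cw
Step 1 — V^2 = 11.52^2 = 132.7104
Step 2 — 0.5 * rho * V^2 = 0.5 * 1025 * 132.7104 = 68014.08
Step 3 — Rw = 68014.08 * 4248 * 0.000066 ≈ 19069 N (5 s.f.)

19069 N


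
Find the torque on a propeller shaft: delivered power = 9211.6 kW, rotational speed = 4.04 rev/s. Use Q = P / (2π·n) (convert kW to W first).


Formula: Q = P_W / (2 * pi * n)
Step 1 — P_W = 9211.6 kW * 1000 = 9211600.0 W
Step 2 — 2 * pi * n = 2 * pi * 4.04 = 25.384069
Step 3 — Q = 9211600.0 / 25.384069 ≈ 362890 N·m (5 s.f.)

362890 N·m


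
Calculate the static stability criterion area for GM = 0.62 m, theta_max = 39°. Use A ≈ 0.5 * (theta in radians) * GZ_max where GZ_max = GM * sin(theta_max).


Formula: GZ_max = GM * sin(theta); Area = 0.5 * theta_rad * GZ_max
Step 1 — GZ_max = 0.62 * sin(39°) = 0.62 * 0.62932 = 0.390178 m
Step 2 — theta_rad = 39 * pi/180 = 0.680678 rad
Step 3 — Area = 0.5 * 0.680678 * 0.390178 ≈ 0.13279 m·rad (5 s.f.)

0.13279 m·rad


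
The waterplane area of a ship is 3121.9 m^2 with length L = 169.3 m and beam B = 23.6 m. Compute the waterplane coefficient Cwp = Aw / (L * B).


Formula: Cwp = Aw / (L * B)
Step 1 — L * B = 169.3 * 23.6 = 3995.48 m^2
Step 2 — Cwp = 3121.9 / 3995.48 ≈ 0.78136 (5 s.f.)

0.78136


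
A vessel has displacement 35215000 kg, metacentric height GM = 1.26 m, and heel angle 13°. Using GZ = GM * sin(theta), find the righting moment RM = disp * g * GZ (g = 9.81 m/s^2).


Formula: GZ = GM * sin(theta); RM = disp * g * GZ
Step 1 — GZ = 1.26 * sin(13°) = 1.26 * 0.224951 = 0.283438 m
Step 2 — RM = 35215000 * 9.81 * 0.283438 ≈ 97916000 N·m (5 s.f.)

97916000 N·m


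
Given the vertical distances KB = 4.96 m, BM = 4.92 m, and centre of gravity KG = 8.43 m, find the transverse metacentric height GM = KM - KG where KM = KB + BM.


Formula: GM = KB + BM - KG
Step 1 — KM = KB + BM = 4.96 + 4.92 = 9.88 m
Step 2 — GM = KM - KG = 9.88 - 8.43 = 1.45 m

1.45 m


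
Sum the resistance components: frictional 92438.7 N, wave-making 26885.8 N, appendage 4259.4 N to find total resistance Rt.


Formula: Rt = Rf + Rw + Ra
Substituting: Rt = 92438.7 + 26885.8 + 4259.4
Result: Rt = 123583.9 N

123583.9 N


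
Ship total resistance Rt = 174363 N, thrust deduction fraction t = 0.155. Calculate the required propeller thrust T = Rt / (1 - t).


Formula: T = Rt / (1 - t)
Step 1 — (1 - t) = 1 - 0.155 = 0.845
Step 2 — T = 174363 / 0.845 ≈ 206350 N (5 s.f.)

206350 N


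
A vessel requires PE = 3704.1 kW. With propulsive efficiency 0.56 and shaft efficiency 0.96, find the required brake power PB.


Formula: PB = PE / (eta_D * eta_S)
Step 1 — combined efficiency = eta_D * eta_S = 0.56 * 0.96 = 0.5376
Step 2 — PB = 3704.1 / 0.5376 ≈ 6890.1 kW (5 s.f.)

6890.1 kW


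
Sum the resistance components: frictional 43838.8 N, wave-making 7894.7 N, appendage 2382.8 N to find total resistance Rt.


Formula: Rt = Rf + Rw + Ra
Substituting: Rt = 43838.8 + 7894.7 + 2382.8
Result: Rt = 54116.3 N

54116.3 N


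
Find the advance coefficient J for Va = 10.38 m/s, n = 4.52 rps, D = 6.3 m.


Formula: J = Va / (n * D)
Step 1 — n * D = 4.52 * 6.3 = 28.476
Step 2 — J = 10.38 / 28.476 ≈ 0.36452 (5 s.f.)

0.36452


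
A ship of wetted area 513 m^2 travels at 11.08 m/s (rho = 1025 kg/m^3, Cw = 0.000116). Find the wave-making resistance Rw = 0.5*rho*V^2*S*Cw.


Formula: Rw = 0.5 * rho * V^2 * S * Cw
Step 1 — V^2 = 11.08^2 = 122.7664
Step 2 — 0.5 * rho * V^2 = 0.5 * 1025 * 122.7664 = 62917.78
Step 3 — Rw = 62917.78 * 513 * 0.000116 ≈ 3744.1 N (5 s.f.)

3744.1 N


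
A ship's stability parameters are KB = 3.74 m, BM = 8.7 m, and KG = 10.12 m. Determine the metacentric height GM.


Formula: GM = KB + BM - KG
Step 1 — KM = KB + BM = 3.74 + 8.7 = 12.44 m
Step 2 — GM = KM - KG = 12.44 - 10.12 = 2.32 m

2.32 m


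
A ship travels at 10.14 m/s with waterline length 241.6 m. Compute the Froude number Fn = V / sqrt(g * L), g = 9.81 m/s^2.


Formula: Fn = V / sqrt(g * L)
Step 1 — g * L = 9.81 * 241.6 = 2370.096
Step 2 — sqrt(g * L) = sqrt(2370.096) = 48.683632
Step 3 — Fn = 10.14 / 48.683632 ≈ 0.20828 (5 s.f.)

0.20828


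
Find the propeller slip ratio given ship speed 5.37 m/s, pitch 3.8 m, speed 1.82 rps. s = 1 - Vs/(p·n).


Formula: s = 1 - Vs / (p * n)
Step 1 — p * n = 3.8 * 1.82 = 6.916
Step 2 — Vs / (p*n) = 5.37 / 6.916 = 0.77646 (6 d.p.)
Step 3 — s = 1 - 0.77646 = 0.22354

0.22354


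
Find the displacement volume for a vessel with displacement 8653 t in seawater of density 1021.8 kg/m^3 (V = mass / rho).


Formula: V = mass / rho
Step 1 — convert tonnes to kg: 8653 t * 1000 = 8653000 kg
Step 2 — V = 8653000 / 1021.8 ≈ 8468.4 m^3 (5 s.f.)

8468.4 m^3


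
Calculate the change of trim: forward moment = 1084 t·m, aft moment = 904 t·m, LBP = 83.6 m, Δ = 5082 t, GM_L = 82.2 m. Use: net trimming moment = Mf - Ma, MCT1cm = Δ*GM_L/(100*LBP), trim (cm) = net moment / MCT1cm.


Formula: net trimming moment = Mf - Ma; MCT1cm = Δ*GM_L/(100*LBP); trim = net moment / MCT1cm
Step 1 — net trimming moment = 1084 - 904 = 180 t·m
Step 2 — MCT1cm = 5082 * 82.2 / (100 * 83.6) = 49.9689 t·m/cm
Step 3 — trim = 180 / 49.9689 ≈ 3.6022 cm (5 s.f.)

3.6022 cm


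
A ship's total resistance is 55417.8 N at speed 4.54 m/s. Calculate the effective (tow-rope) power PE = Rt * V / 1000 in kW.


Formula: PE = Rt * V / 1000 (kW)
Step 1 — PE (W) = 55417.8 * 4.54 = 251596.812 W
Step 2 — PE (kW) = 251596.812 / 1000 ≈ 251.60 kW (5 s.f.)

251.60 kW


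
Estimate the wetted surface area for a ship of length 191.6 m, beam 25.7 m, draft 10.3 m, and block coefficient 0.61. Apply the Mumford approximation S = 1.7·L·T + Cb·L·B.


Formula: S = 1.7*L*T + V/T with V = Cb*L*B*T, i.e. S = L * (1.7*T + Cb*B)
Step 1 — 1.7*T = 1.7 * 10.3 = 17.51 m
Step 2 — Cb*B = 0.61 * 25.7 = 15.677 m
Step 3 — 1.7*T + Cb*B = 17.51 + 15.677 = 33.187 m
Step 4 — S = 191.6 * 33.187 ≈ 6358.6 m^2 (5 s.f.)

6358.6 m^2


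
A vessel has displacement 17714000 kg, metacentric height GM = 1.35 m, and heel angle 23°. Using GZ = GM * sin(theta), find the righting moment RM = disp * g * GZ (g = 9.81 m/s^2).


Formula: GZ = GM * sin(theta); RM = disp * g * GZ
Step 1 — GZ = 1.35 * sin(23°) = 1.35 * 0.390731 = 0.527487 m
Step 2 — RM = 17714000 * 9.81 * 0.527487 ≈ 91664000 N·m (5 s.f.)

91664000 N·m


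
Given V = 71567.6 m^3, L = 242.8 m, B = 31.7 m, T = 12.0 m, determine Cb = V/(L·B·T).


Formula: Cb = V / (L * B * T)
Step 1 — L * B * T = 242.8 * 31.7 * 12.0 = 92361.12 m^3
Step 2 — Cb = 71567.6 / 92361.12 ≈ 0.77487 (5 s.f.)

0.77487


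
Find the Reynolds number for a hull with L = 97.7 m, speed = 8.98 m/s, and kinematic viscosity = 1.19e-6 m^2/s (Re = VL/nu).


Formula: Re = V * L / nu
Step 1 — V * L = 8.98 * 97.7 = 877.346 m^2/s
Step 2 — Re = 877.346 / 1.19e-6 = 7.37e+08

7.37e+08


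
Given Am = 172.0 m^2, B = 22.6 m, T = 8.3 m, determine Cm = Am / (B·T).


Formula: Cm = Am / (B * T)
Step 1 — B * T = 22.6 * 8.3 = 187.58 m^2
Step 2 — Cm = 172.0 / 187.58 ≈ 0.91694 (5 s.f.)

0.91694


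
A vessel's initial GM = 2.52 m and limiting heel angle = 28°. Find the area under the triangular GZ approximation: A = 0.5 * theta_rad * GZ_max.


Formula: GZ_max = GM * sin(theta); Area = 0.5 * theta_rad * GZ_max
Step 1 — GZ_max = 2.52 * sin(28°) = 2.52 * 0.469472 = 1.183069 m
Step 2 — theta_rad = 28 * pi/180 = 0.488692 rad
Step 3 — Area = 0.5 * 0.488692 * 1.183069 ≈ 0.28908 m·rad (5 s.f.)

0.28908 m·rad


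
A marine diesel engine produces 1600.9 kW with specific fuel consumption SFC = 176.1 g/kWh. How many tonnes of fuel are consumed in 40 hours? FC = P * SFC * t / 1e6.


Formula: FC (tonnes) = P * SFC * t / 1,000,000
Step 1 — P * SFC * t = 1600.9 * 176.1 * 40 = 11276739.6 g
Step 2 — FC (tonnes) = 11276739.6 / 1,000,000 ≈ 11.277 tonnes (5 s.f.)

11.277 tonnes


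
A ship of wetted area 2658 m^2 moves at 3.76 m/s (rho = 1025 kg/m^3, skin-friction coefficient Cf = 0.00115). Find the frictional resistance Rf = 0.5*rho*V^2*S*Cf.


Formula: Rf = 0.5 * rho * V^2 * S * Cf
Step 1 — V^2 = 3.76^2 = 14.1376
Step 2 — 0.5 * rho * V^2 = 0.5 * 1025 * 14.1376 = 7245.52
Step 3 — Rf = 7245.52 * 2658 * 0.00115 ≈ 22147 N (5 s.f.)

22147 N


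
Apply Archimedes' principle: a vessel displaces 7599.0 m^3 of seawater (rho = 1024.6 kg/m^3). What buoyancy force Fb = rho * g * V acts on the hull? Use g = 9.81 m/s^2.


Formula: Fb = rho * g * V
Substituting: Fb = 1024.6 * 9.81 * 7599.0
Intermediate: 1024.6 * 9.81 = 10051.326
Result: Fb = 10051.326 * 7599.0 ≈ 76380000 N (5 s.f.)

76380000 N


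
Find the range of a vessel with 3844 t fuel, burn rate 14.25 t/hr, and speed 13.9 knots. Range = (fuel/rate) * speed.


Formula: endurance = fuel / rate; range = endurance * speed
Step 1 — endurance = 3844 / 14.25 = 269.7544 hours
Step 2 — range = 269.7544 * 13.9 ≈ 3749.6 nautical miles (5 s.f.)

3749.6 NM


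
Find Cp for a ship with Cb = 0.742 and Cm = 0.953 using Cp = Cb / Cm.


Formula: Cp = Cb / Cm
Substituting: Cp = 0.742 / 0.953
Result: Cp ≈ 0.77859 (5 s.f.)

0.77859


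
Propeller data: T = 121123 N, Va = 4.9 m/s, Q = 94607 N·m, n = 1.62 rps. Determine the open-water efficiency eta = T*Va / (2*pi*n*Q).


Formula: eta = T * Va / (2 * pi * n * Q)
Step 1 — numerator = T * Va = 121123 * 4.9 = 593502.7
Step 2 — 2 * pi * n = 2 * pi * 1.62 = 10.17876
Step 3 — denominator = 10.17876 * 94607 = 962981.95
Step 4 — eta = 593502.7 / 962981.95 ≈ 0.61632 (5 s.f.)

0.61632


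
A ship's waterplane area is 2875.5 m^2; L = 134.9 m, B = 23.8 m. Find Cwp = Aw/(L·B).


Formula: Cwp = Aw / (L * B)
Step 1 — L * B = 134.9 * 23.8 = 3210.62 m^2
Step 2 — Cwp = 2875.5 / 3210.62 ≈ 0.89562 (5 s.f.)

0.89562


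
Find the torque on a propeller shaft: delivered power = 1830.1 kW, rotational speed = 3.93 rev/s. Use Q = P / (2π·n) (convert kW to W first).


Formula: Q = P_W / (2 * pi * n)
Step 1 — P_W = 1830.1 kW * 1000 = 1830100.0 W
Step 2 — 2 * pi * n = 2 * pi * 3.93 = 24.692918
Step 3 — Q = 1830100.0 / 24.692918 ≈ 74114 N·m (5 s.f.)

74114 N·m


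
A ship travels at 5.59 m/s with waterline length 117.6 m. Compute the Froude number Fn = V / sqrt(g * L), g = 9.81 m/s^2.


Formula: Fn = V / sqrt(g * L)
Step 1 — g * L = 9.81 * 117.6 = 1153.656
Step 2 — sqrt(g * L) = sqrt(1153.656) = 33.965512
Step 3 — Fn = 5.59 / 33.965512 ≈ 0.16458 (5 s.f.)

0.16458


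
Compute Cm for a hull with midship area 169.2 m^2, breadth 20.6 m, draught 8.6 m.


Formula: Cm = Am / (B * T)
Step 1 — B * T = 20.6 * 8.6 = 177.16 m^2
Step 2 — Cm = 169.2 / 177.16 ≈ 0.95507 (5 s.f.)

0.95507


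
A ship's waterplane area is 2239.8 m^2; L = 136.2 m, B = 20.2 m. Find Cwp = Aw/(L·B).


Formula: Cwp = Aw / (L * B)
Step 1 — L * B = 136.2 * 20.2 = 2751.24 m^2
Step 2 — Cwp = 2239.8 / 2751.24 ≈ 0.81411 (5 s.f.)

0.81411


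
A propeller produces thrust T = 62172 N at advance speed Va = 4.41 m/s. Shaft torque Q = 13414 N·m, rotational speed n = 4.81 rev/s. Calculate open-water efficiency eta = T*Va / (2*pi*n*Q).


Formula: eta = T * Va / (2 * pi * n * Q)
Step 1 — numerator = T * Va = 62172 * 4.41 = 274178.52
Step 2 — 2 * pi * n = 2 * pi * 4.81 = 30.222121
Step 3 — denominator = 30.222121 * 13414 = 405399.53
Step 4 — eta = 274178.52 / 405399.53 ≈ 0.67632 (5 s.f.)

0.67632


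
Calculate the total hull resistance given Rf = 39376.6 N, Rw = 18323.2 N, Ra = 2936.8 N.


Formula: Rt = Rf + Rw + Ra
Substituting: Rt = 39376.6 + 18323.2 + 2936.8
Result: Rt = 60636.6 N

60636.6 N


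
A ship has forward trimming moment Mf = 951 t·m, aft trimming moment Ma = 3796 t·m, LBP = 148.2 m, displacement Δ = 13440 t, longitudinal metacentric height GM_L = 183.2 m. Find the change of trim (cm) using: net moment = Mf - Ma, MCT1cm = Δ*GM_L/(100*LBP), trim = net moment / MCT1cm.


Formula: net trimming moment = Mf - Ma; MCT1cm = Δ*GM_L/(100*LBP); trim = net moment / MCT1cm
Step 1 — net trimming moment = 951 - 3796 = -2845 t·m
Step 2 — MCT1cm = 13440 * 183.2 / (100 * 148.2) = 166.1409 t·m/cm
Step 3 — trim = -2845 / 166.1409 ≈ -17.124 cm (5 s.f.)

-17.124 cm


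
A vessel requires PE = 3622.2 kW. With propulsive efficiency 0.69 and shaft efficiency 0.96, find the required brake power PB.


Formula: PB = PE / (eta_D * eta_S)
Step 1 — combined efficiency = eta_D * eta_S = 0.69 * 0.96 = 0.6624
Step 2 — PB = 3622.2 / 0.6624 ≈ 5468.3 kW (5 s.f.)

5468.3 kW


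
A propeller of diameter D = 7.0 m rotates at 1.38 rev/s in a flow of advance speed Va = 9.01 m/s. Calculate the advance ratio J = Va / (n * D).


Formula: J = Va / (n * D)
Step 1 — n * D = 1.38 * 7.0 = 9.66
Step 2 — J = 9.01 / 9.66 ≈ 0.93271 (5 s.f.)

0.93271


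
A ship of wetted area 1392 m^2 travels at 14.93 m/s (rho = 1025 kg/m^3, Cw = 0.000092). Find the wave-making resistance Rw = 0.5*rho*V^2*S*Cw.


Formula: Rw = 0.5 * rho * V^2 * S * Cw
Step 1 — V^2 = 14.93^2 = 222.9049
Step 2 — 0.5 * rho * V^2 = 0.5 * 1025 * 222.9049 = 114238.76125
Step 3 — Rw = 114238.76125 * 1392 * 0.000092 ≈ 14630 N (5 s.f.)

14630 N


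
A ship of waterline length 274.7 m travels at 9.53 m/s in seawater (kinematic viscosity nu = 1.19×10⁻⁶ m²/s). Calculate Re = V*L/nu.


Formula: Re = V * L / nu
Step 1 — V * L = 9.53 * 274.7 = 2617.891 m^2/s
Step 2 — Re = 2617.891 / 1.19e-6 = 2.20e+09

2.20e+09


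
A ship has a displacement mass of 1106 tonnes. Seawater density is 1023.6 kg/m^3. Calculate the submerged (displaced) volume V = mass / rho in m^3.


Formula: V = mass / rho
Step 1 — convert tonnes to kg: 1106 t * 1000 = 1106000 kg
Step 2 — V = 1106000 / 1023.6 ≈ 1080.5 m^3 (5 s.f.)

1080.5 m^3


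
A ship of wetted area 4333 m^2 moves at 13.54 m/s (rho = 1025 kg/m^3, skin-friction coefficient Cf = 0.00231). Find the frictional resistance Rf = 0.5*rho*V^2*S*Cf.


Formula: Rf = 0.5 * rho * V^2 * S * Cf
Step 1 — V^2 = 13.54^2 = 183.3316
Step 2 — 0.5 * rho * V^2 = 0.5 * 1025 * 183.3316 = 93957.445
Step 3 — Rf = 93957.445 * 4333 * 0.00231 ≈ 940440 N (5 s.f.)

940440 N


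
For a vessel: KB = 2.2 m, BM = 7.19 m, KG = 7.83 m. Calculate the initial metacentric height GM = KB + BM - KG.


Formula: GM = KB + BM - KG
Step 1 — KM = KB + BM = 2.2 + 7.19 = 9.39 m
Step 2 — GM = KM - KG = 9.39 - 7.83 = 1.56 m

1.56 m


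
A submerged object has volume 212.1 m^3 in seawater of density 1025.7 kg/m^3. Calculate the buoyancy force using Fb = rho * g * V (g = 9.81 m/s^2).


Formula: Fb = rho * g * V
Substituting: Fb = 1025.7 * 9.81 * 212.1
Intermediate: 1025.7 * 9.81 = 10062.117
Result: Fb = 10062.117 * 212.1 ≈ 2134200 N (5 s.f.)

2134200 N


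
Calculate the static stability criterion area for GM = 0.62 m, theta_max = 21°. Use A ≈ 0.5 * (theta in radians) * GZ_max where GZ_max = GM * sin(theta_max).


Formula: GZ_max = GM * sin(theta); Area = 0.5 * theta_rad * GZ_max
Step 1 — GZ_max = 0.62 * sin(21°) = 0.62 * 0.358368 = 0.222188 m
Step 2 — theta_rad = 21 * pi/180 = 0.366519 rad
Step 3 — Area = 0.5 * 0.366519 * 0.222188 ≈ 0.040718 m·rad (5 s.f.)

0.040718 m·rad


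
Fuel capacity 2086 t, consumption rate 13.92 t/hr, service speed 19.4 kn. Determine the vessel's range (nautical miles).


Formula: endurance = fuel / rate; range = endurance * speed
Step 1 — endurance = 2086 / 13.92 = 149.8563 hours
Step 2 — range = 149.8563 * 19.4 ≈ 2907.2 nautical miles (5 s.f.)

2907.2 NM


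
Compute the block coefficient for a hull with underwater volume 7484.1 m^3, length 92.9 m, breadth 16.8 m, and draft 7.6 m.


Formula: Cb = V / (L * B * T)
Step 1 — L * B * T = 92.9 * 16.8 * 7.6 = 11861.472 m^3
Step 2 — Cb = 7484.1 / 11861.472 ≈ 0.63096 (5 s.f.)

0.63096


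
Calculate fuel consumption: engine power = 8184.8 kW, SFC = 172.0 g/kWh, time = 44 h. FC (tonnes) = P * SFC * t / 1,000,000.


Formula: FC (tonnes) = P * SFC * t / 1,000,000
Step 1 — P * SFC * t = 8184.8 * 172.0 * 44 = 61942566.4 g
Step 2 — FC (tonnes) = 61942566.4 / 1,000,000 ≈ 61.943 tonnes (5 s.f.)

61.943 tonnes


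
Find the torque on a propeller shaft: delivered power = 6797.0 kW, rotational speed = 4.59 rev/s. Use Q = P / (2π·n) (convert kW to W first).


Formula: Q = P_W / (2 * pi * n)
Step 1 — P_W = 6797.0 kW * 1000 = 6797000.0 W
Step 2 — 2 * pi * n = 2 * pi * 4.59 = 28.839821
Step 3 — Q = 6797000.0 / 28.839821 ≈ 235680 N·m (5 s.f.)

235680 N·m


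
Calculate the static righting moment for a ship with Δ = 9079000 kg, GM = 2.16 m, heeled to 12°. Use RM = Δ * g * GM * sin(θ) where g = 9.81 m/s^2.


Formula: GZ = GM * sin(theta); RM = disp * g * GZ
Step 1 — GZ = 2.16 * sin(12°) = 2.16 * 0.207912 = 0.44909 m
Step 2 — RM = 9079000 * 9.81 * 0.44909 ≈ 39998000 N·m (5 s.f.)

39998000 N·m


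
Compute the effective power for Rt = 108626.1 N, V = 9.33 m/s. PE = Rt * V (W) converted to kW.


Formula: PE = Rt * V / 1000 (kW)
Step 1 — PE (W) = 108626.1 * 9.33 = 1013481.513 W
Step 2 — PE (kW) = 1013481.513 / 1000 ≈ 1013.5 kW (5 s.f.)

1013.5 kW


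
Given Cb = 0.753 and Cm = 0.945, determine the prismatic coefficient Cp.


Formula: Cp = Cb / Cm
Substituting: Cp = 0.753 / 0.945
Result: Cp ≈ 0.79683 (5 s.f.)

0.79683


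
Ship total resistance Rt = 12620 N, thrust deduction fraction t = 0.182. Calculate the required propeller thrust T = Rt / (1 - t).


Formula: T = Rt / (1 - t)
Step 1 — (1 - t) = 1 - 0.182 = 0.818
Step 2 — T = 12620 / 0.818 ≈ 15428 N (5 s.f.)

15428 N


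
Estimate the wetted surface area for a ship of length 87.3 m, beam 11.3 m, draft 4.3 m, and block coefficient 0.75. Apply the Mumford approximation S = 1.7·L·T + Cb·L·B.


Formula: S = 1.7*L*T + V/T with V = Cb*L*B*T, i.e. S = L * (1.7*T + Cb*B)
Step 1 — 1.7*T = 1.7 * 4.3 = 7.31 m
Step 2 — Cb*B = 0.75 * 11.3 = 8.475 m
Step 3 — 1.7*T + Cb*B = 7.31 + 8.475 = 15.785 m
Step 4 — S = 87.3 * 15.785 ≈ 1378.0 m^2 (5 s.f.)

1378.0 m^2


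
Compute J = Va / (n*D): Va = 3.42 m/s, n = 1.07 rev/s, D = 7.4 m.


Formula: J = Va / (n * D)
Step 1 — n * D = 1.07 * 7.4 = 7.918
Step 2 — J = 3.42 / 7.918 ≈ 0.43193 (5 s.f.)

0.43193


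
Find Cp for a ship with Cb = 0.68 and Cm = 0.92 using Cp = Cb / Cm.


Formula: Cp = Cb / Cm
Substituting: Cp = 0.68 / 0.92
Result: Cp ≈ 0.73913 (5 s.f.)

0.73913


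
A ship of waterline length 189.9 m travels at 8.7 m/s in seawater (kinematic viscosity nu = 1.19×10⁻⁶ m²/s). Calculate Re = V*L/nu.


Formula: Re = V * L / nu
Step 1 — V * L = 8.7 * 189.9 = 1652.13 m^2/s
Step 2 — Re = 1652.13 / 1.19e-6 = 1.39e+09

1.39e+09


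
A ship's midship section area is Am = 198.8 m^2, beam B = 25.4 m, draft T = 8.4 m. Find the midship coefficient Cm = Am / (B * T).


Formula: Cm = Am / (B * T)
Step 1 — B * T = 25.4 * 8.4 = 213.36 m^2
Step 2 — Cm = 198.8 / 213.36 ≈ 0.93176 (5 s.f.)

0.93176


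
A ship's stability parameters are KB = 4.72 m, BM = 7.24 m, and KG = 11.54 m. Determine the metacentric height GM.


Formula: GM = KB + BM - KG
Step 1 — KM = KB + BM = 4.72 + 7.24 = 11.96 m
Step 2 — GM = KM - KG = 11.96 - 11.54 = 0.42 m

0.42 m


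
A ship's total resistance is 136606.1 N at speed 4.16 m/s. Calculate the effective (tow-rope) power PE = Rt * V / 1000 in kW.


Formula: PE = Rt * V / 1000 (kW)
Step 1 — PE (W) = 136606.1 * 4.16 = 568281.376 W
Step 2 — PE (kW) = 568281.376 / 1000 ≈ 568.28 kW (5 s.f.)

568.28 kW


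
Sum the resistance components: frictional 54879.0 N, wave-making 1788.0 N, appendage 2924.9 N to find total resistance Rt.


Formula: Rt = Rf + Rw + Ra
Substituting: Rt = 54879.0 + 1788.0 + 2924.9
Result: Rt = 59591.9 N

59591.9 N


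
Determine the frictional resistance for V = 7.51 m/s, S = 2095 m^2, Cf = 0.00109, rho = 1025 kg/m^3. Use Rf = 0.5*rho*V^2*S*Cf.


Formula: Rf = 0.5 * rho * V^2 * S * Cf
Step 1 — V^2 = 7.51^2 = 56.4001
Step 2 — 0.5 * rho * V^2 = 0.5 * 1025 * 56.4001 = 28905.05125
Step 3 — Rf = 28905.05125 * 2095 * 0.00109 ≈ 66006 N (5 s.f.)

66006 N


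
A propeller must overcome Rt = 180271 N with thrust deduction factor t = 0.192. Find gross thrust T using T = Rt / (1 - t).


Formula: T = Rt / (1 - t)
Step 1 — (1 - t) = 1 - 0.192 = 0.808
Step 2 — T = 180271 / 0.808 ≈ 223110 N (5 s.f.)

223110 N


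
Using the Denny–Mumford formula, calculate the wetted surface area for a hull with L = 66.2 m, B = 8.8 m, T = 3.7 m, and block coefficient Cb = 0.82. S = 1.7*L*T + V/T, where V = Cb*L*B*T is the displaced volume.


Formula: S = 1.7*L*T + V/T with V = Cb*L*B*T, i.e. S = L * (1.7*T + Cb*B)
Step 1 — 1.7*T = 1.7 * 3.7 = 6.29 m
Step 2 — Cb*B = 0.82 * 8.8 = 7.216 m
Step 3 — 1.7*T + Cb*B = 6.29 + 7.216 = 13.506 m
Step 4 — S = 66.2 * 13.506 ≈ 894.10 m^2 (5 s.f.)

894.10 m^2


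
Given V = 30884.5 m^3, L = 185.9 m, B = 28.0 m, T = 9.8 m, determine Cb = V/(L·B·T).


Formula: Cb = V / (L * B * T)
Step 1 — L * B * T = 185.9 * 28.0 * 9.8 = 51010.96 m^3
Step 2 — Cb = 30884.5 / 51010.96 ≈ 0.60545 (5 s.f.)

0.60545


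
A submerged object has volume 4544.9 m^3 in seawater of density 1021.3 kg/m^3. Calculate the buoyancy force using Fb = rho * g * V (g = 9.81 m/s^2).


Formula: Fb = rho * g * V
Substituting: Fb = 1021.3 * 9.81 * 4544.9
Intermediate: 1021.3 * 9.81 = 10018.953
Result: Fb = 10018.953 * 4544.9 ≈ 45535000 N (5 s.f.)

45535000 N


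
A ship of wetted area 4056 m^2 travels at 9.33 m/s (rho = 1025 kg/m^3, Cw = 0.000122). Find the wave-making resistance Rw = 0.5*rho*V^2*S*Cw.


Formula: Rw = 0.5 * rho * V^2 * S * Cw
Step 1 — V^2 = 9.33^2 = 87.0489
Step 2 — 0.5 * rho * V^2 = 0.5 * 1025 * 87.0489 = 44612.56125
Step 3 — Rw = 44612.56125 * 4056 * 0.000122 ≈ 22076 N (5 s.f.)

22076 N


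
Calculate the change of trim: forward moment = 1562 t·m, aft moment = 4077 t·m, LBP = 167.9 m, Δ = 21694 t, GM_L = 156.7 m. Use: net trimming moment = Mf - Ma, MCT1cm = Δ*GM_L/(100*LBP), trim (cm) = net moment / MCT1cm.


Formula: net trimming moment = Mf - Ma; MCT1cm = Δ*GM_L/(100*LBP); trim = net moment / MCT1cm
Step 1 — net trimming moment = 1562 - 4077 = -2515 t·m
Step 2 — MCT1cm = 21694 * 156.7 / (100 * 167.9) = 202.4687 t·m/cm
Step 3 — trim = -2515 / 202.4687 ≈ -12.422 cm (5 s.f.)

-12.422 cm


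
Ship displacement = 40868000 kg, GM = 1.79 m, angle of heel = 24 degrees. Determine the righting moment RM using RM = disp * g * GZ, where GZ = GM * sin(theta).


Formula: GZ = GM * sin(theta); RM = disp * g * GZ
Step 1 — GZ = 1.79 * sin(24°) = 1.79 * 0.406737 = 0.728059 m
Step 2 — RM = 40868000 * 9.81 * 0.728059 ≈ 291890000 N·m (5 s.f.)

291890000 N·m


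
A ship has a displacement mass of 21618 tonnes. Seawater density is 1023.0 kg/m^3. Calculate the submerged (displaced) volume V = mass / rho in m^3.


Formula: V = mass / rho
Step 1 — convert tonnes to kg: 21618 t * 1000 = 21618000 kg
Step 2 — V = 21618000 / 1023.0 ≈ 21132 m^3 (5 s.f.)

21132 m^3


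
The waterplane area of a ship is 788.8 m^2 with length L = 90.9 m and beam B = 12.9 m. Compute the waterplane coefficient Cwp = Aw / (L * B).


Formula: Cwp = Aw / (L * B)
Step 1 — L * B = 90.9 * 12.9 = 1172.61 m^2
Step 2 — Cwp = 788.8 / 1172.61 ≈ 0.67269 (5 s.f.)

0.67269


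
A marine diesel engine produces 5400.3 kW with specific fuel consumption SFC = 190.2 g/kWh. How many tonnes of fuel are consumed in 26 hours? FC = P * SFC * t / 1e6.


Formula: FC (tonnes) = P * SFC * t / 1,000,000
Step 1 — P * SFC * t = 5400.3 * 190.2 * 26 = 26705563.56 g
Step 2 — FC (tonnes) = 26705563.56 / 1,000,000 ≈ 26.706 tonnes (5 s.f.)

26.706 tonnes


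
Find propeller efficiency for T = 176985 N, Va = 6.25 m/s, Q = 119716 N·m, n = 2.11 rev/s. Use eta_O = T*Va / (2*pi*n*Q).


Formula: eta = T * Va / (2 * pi * n * Q)
Step 1 — numerator = T * Va = 176985 * 6.25 = 1106156.25
Step 2 — 2 * pi * n = 2 * pi * 2.11 = 13.257521
Step 3 — denominator = 13.257521 * 119716 = 1587137.38
Step 4 — eta = 1106156.25 / 1587137.38 ≈ 0.69695 (5 s.f.)

0.69695


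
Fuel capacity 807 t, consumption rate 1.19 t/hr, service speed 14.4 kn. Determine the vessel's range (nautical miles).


Formula: endurance = fuel / rate; range = endurance * speed
Step 1 — endurance = 807 / 1.19 = 678.1513 hours
Step 2 — range = 678.1513 * 14.4 ≈ 9765.4 nautical miles (5 s.f.)

9765.4 NM


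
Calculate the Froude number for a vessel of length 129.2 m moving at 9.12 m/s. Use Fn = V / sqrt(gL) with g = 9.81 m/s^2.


Formula: Fn = V / sqrt(g * L)
Step 1 — g * L = 9.81 * 129.2 = 1267.452
Step 2 — sqrt(g * L) = sqrt(1267.452) = 35.601292
Step 3 — Fn = 9.12 / 35.601292 ≈ 0.25617 (5 s.f.)

0.25617


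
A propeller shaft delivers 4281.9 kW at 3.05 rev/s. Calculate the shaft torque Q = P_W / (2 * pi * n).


Formula: Q = P_W / (2 * pi * n)
Step 1 — P_W = 4281.9 kW * 1000 = 4281900.0 W
Step 2 — 2 * pi * n = 2 * pi * 3.05 = 19.163715
Step 3 — Q = 4281900.0 / 19.163715 ≈ 223440 N·m (5 s.f.)

223440 N·m
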